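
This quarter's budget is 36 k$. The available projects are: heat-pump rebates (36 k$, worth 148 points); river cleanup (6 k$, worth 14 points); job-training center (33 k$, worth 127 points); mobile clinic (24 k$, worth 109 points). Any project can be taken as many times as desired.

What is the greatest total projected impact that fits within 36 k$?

148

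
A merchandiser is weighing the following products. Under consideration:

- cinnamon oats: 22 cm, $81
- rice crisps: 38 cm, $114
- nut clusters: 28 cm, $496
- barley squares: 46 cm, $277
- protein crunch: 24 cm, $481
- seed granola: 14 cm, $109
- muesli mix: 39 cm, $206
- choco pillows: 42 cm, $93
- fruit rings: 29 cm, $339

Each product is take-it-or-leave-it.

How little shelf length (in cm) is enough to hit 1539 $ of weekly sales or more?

127

Need the lightest bundle worth ≥ 1539.
Taking nut clusters + barley squares + protein crunch + fruit rings gives 1593 (≥ 1539) for 127 cm.
No combination under 127 cm hits 1539.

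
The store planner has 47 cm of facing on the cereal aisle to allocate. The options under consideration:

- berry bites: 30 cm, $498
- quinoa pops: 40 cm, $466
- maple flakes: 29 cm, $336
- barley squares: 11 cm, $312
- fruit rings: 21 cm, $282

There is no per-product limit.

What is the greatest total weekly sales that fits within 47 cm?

The ratio ordering already packs tightly: 4×barley squares, 44 cm, 1248.

1248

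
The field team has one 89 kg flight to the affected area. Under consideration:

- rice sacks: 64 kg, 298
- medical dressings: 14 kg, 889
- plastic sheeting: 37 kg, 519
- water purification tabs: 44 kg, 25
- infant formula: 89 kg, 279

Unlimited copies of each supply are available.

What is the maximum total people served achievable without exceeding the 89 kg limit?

5334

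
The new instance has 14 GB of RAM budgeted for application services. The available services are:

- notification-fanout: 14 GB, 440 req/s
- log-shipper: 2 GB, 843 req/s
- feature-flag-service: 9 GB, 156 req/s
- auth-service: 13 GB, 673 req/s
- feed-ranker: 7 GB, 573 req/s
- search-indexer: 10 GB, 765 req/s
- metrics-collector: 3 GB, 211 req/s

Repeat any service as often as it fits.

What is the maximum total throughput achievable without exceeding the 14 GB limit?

Density check — log-shipper 421.50, feed-ranker 81.86, search-indexer 76.50, metrics-collector 70.33 are the best per GB.
Best packing: 7×log-shipper — 14 GB, 5901 total.
That's the maximum — no swap from here does better than 5901.

5901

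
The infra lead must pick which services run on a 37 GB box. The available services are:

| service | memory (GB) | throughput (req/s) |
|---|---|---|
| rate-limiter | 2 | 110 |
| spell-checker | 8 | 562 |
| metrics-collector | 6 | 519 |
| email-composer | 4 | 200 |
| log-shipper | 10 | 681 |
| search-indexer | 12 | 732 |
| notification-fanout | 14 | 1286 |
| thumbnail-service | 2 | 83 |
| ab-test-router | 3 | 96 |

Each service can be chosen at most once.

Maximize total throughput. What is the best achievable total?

2796

Density check — notification-fanout 91.86, metrics-collector 86.50, spell-checker 70.25 are the best per GB.
The ratio heuristic lands on rate-limiter + spell-checker + metrics-collector + email-composer + notification-fanout + thumbnail-service (2760) but leaves 1 GB idle.
Dropping spell-checker and thumbnail-service frees 10 GB; slotting in log-shipper (10 GB) lifts the total to 2796 at 36 GB.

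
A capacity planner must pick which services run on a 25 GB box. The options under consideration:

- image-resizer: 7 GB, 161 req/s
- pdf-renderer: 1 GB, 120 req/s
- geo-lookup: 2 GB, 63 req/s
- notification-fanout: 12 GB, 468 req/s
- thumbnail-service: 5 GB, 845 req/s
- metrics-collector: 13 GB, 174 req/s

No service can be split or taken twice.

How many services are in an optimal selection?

4

Best achievable throughput is 1594.
image-resizer + pdf-renderer + notification-fanout + thumbnail-service hits 1594 at 25 GB.
All optima have 4 services.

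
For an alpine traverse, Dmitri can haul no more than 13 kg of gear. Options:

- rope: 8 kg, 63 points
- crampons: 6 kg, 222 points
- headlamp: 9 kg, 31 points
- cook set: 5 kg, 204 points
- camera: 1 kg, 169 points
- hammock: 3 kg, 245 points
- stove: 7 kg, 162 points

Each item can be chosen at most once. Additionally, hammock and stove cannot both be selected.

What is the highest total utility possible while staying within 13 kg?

636

Ranking by ratio (utility/kg): camera 169.00, hammock 81.67, cook set 40.80.
Taking the top-ratio items first gives cook set + camera + hammock for 618 (9 kg).
Replace cook set with crampons: the trade gains 18 net, giving 636 at 10 kg.
No other feasible combination exceeds 636.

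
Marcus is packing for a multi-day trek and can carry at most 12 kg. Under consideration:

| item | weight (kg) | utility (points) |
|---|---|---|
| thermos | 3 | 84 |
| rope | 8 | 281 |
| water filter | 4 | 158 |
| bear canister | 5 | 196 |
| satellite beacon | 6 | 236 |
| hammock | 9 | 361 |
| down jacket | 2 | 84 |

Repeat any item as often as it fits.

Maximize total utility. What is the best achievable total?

504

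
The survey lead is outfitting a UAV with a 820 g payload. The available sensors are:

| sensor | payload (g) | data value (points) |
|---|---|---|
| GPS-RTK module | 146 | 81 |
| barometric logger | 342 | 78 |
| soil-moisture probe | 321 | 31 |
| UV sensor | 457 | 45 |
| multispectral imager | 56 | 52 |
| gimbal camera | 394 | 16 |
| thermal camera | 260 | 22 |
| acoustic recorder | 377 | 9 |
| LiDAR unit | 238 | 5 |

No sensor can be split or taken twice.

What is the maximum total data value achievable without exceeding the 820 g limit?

233

Best packing: GPS-RTK module + barometric logger + multispectral imager + thermal camera — 804 g, 233 total.
No other feasible combination exceeds 233.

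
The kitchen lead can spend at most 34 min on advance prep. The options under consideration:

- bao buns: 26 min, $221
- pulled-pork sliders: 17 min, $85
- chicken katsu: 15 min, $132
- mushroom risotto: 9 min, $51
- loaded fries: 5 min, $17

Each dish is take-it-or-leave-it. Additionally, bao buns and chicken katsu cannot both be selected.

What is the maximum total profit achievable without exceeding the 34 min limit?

238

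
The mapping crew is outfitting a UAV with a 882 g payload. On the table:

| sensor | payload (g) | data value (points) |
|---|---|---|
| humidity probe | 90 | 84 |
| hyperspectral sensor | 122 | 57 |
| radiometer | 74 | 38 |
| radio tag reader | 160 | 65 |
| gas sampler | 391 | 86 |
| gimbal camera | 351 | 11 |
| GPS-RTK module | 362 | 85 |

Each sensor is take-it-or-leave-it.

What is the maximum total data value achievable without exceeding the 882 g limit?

330

The ratio heuristic lands on humidity probe + hyperspectral sensor + radiometer + radio tag reader + GPS-RTK module (329) but leaves 74 g idle.
Replace GPS-RTK module with gas sampler: the trade gains 1 net, giving 330 at 837 g.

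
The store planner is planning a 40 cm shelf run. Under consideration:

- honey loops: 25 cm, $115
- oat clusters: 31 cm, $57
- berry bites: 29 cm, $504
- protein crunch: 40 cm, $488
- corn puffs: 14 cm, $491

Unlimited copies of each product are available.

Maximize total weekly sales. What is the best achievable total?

Density check — corn puffs 35.07, berry bites 17.38, protein crunch 12.20 are the best per cm.
Taking 2×corn puffs: 28 cm used, 982 in weekly sales.
Nothing else within 40 cm beats 982.

982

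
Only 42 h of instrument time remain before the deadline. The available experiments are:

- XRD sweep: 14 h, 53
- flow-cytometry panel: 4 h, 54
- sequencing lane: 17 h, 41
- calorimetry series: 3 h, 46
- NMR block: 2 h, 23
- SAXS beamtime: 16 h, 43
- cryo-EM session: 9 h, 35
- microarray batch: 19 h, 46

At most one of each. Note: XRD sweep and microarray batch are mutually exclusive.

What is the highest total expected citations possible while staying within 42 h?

219

Taking the top-ratio experiments first gives XRD sweep + flow-cytometry panel + calorimetry series + NMR block + cryo-EM session for 211 (32 h).
Replace cryo-EM session with SAXS beamtime: the trade gains 8 net, giving 219 at 39 h.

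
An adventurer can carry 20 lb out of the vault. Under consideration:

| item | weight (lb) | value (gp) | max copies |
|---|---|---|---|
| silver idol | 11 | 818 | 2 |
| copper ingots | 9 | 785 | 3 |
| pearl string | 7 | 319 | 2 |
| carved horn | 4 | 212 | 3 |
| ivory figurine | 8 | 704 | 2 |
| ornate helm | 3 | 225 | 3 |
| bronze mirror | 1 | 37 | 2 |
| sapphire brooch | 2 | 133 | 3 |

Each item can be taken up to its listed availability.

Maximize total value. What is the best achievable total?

Density check — ivory figurine 88.00, copper ingots 87.22, ornate helm 75.00, silver idol 74.36 are the best per lb.
A density-first pass picks 2×ivory figurine + ornate helm + bronze mirror — 1670 at 20 lb.
Replace ivory figurine and bronze mirror with copper ingots: the trade gains 44 net, giving 1714 at 20 lb.
Every other selection either busts 20 lb or exceeds an availability limit or fails to beat 1714.

1714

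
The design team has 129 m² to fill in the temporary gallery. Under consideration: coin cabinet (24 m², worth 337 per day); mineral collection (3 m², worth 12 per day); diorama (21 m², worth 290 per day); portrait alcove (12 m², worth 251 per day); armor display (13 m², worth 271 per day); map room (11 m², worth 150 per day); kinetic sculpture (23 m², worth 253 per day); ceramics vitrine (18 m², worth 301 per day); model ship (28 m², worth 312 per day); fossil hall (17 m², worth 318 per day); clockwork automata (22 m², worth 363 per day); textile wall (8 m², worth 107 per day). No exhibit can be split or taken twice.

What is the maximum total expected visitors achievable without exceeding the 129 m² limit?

2131

By expected visitors per m²: portrait alcove 20.92, armor display 20.85, fossil hall 18.71 lead.
The ratio ordering already packs tightly: coin cabinet + diorama + portrait alcove + armor display + ceramics vitrine + fossil hall + clockwork automata, 127 m², 2131.
Runner-up coin cabinet + mineral collection + portrait alcove + armor display + map room + ceramics vitrine + fossil hall + clockwork automata + textile wall tops out at 2110.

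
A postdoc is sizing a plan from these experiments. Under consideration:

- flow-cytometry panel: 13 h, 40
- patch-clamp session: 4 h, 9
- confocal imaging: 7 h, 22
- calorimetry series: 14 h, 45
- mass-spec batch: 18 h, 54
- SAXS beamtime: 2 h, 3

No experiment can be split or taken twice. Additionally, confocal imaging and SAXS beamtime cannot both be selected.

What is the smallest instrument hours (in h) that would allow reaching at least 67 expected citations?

21

Need the lightest bundle worth ≥ 67.
confocal imaging + calorimetry series reaches 67 using 21 h.
No combination under 21 h hits 67.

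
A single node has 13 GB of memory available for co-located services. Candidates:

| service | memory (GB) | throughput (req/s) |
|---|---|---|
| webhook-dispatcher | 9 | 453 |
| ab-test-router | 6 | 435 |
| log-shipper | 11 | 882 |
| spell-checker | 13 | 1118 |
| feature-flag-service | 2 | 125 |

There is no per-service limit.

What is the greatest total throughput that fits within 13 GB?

1118

The ratio ordering already packs tightly: spell-checker, 13 GB, 1118.
No other feasible combination exceeds 1118.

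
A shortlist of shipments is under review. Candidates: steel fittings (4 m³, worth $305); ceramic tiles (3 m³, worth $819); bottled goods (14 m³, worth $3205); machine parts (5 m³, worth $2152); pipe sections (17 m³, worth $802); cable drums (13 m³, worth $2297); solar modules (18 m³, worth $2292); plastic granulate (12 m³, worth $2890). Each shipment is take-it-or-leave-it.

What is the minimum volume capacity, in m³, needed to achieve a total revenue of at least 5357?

19

Look for the lowest-volume combination reaching 5357.
bottled goods + machine parts reaches 5357 using 19 m³.
No combination under 19 m³ hits 5357.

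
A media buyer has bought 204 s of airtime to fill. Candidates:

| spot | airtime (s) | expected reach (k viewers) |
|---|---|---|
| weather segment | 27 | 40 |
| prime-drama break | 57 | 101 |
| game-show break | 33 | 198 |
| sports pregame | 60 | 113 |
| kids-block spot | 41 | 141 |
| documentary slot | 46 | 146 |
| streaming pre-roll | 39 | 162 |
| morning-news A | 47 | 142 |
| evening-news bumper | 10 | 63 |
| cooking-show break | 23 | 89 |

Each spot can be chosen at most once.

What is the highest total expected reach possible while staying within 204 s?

800

Density check — evening-news bumper 6.30, game-show break 6.00, streaming pre-roll 4.15 are the best per s.
A density-first pass picks game-show break + kids-block spot + documentary slot + streaming pre-roll + evening-news bumper + cooking-show break — 799 at 192 s.
The 41 s tied up in kids-block spot is better spent on morning-news A — total rises to 800 (198 s).
The spare 6 s is too small for any remaining spot, and no exchange beats 800.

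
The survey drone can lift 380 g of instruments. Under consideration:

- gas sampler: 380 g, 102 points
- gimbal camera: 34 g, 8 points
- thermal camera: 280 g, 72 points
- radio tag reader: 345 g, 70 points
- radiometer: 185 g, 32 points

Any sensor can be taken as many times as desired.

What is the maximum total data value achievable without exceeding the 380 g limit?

102

Density check — gas sampler 0.27, thermal camera 0.26, gimbal camera 0.24 are the best per g.
Best packing: gas sampler — 380 g, 102 total.
No other feasible combination exceeds 102.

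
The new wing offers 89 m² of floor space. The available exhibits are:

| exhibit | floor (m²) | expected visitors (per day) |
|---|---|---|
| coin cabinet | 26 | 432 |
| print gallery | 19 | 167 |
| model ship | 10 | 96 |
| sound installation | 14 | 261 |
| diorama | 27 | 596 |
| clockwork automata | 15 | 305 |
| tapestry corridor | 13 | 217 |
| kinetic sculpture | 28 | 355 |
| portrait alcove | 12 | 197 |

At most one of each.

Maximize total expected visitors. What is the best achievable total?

1594

The ratio heuristic lands on sound installation + diorama + clockwork automata + tapestry corridor + portrait alcove (1576) but leaves 8 m² idle.
The 25 m² tied up in tapestry corridor and portrait alcove is better spent on coin cabinet — total rises to 1594 (82 m²).
Every other selection either busts 89 m² or fails to beat 1594.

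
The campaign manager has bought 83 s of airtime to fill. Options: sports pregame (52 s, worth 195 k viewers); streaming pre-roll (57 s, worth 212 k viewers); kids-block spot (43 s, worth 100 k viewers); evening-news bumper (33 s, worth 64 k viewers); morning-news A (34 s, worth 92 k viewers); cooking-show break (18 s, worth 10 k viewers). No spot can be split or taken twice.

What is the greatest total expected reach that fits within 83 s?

222

Filling by ratio: sports pregame + cooking-show break for 205, with 13 s left unused.
Dropping sports pregame frees 52 s; slotting in streaming pre-roll (57 s) lifts the total to 222 at 75 s.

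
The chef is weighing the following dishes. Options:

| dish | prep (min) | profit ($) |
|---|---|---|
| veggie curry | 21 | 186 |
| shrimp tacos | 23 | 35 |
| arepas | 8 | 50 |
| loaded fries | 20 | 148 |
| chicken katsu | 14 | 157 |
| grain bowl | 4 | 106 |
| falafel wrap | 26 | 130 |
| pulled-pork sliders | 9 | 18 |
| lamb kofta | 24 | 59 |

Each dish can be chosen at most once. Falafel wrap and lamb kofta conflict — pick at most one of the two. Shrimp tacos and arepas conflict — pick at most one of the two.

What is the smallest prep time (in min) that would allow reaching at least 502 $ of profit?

56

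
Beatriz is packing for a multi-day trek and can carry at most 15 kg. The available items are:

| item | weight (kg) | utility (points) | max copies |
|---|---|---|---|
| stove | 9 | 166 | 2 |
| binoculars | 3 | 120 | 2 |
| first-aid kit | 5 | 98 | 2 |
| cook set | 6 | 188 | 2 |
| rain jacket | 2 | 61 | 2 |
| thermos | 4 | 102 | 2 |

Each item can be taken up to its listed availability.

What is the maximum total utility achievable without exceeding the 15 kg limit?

496

By utility per kg: binoculars 40.00, cook set 31.33, rain jacket 30.50 lead.
Taking the top-ratio items first gives 2×binoculars + cook set + rain jacket for 489 (14 kg).
The 5 kg tied up in binoculars and rain jacket is better spent on cook set — total rises to 496 (15 kg).
That's the maximum — no swap from here does better than 496.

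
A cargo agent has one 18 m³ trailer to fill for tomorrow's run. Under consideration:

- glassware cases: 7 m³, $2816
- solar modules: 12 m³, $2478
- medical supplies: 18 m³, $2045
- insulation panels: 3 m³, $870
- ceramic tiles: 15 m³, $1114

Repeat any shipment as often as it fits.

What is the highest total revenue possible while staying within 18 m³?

Taking 2×glassware cases + insulation panels: 17 m³ used, 6502 in revenue.
Every other selection either busts 18 m³ or fails to beat 6502.

6502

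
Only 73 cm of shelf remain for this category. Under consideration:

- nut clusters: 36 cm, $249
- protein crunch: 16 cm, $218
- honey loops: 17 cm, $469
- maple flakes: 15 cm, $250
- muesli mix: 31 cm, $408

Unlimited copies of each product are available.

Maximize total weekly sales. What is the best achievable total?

1876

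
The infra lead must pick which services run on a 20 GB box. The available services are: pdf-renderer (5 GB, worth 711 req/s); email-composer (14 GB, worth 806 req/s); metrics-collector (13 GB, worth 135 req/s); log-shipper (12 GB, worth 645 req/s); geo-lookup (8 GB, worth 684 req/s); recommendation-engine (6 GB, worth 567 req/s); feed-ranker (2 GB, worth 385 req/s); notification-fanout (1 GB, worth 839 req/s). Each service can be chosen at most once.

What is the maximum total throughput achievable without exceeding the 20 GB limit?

By throughput per GB: notification-fanout 839.00, feed-ranker 192.50, pdf-renderer 142.20 lead.
Filling by ratio: pdf-renderer + recommendation-engine + feed-ranker + notification-fanout for 2502, with 6 GB left unused.
Dropping feed-ranker frees 2 GB; slotting in geo-lookup (8 GB) lifts the total to 2801 at 20 GB.
Every other selection either busts 20 GB or fails to beat 2801.

2801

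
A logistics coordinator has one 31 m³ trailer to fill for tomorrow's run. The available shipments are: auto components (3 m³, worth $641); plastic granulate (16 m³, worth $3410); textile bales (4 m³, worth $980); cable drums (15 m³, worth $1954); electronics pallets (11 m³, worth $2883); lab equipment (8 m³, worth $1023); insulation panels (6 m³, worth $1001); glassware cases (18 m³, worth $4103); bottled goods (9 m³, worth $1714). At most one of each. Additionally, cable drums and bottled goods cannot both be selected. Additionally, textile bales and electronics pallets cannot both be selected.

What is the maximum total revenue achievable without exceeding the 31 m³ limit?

By revenue per m³: electronics pallets 262.09, textile bales 245.00, glassware cases 227.94 lead.
Taking electronics pallets + glassware cases: 29 m³ used, 6986 in revenue.

6986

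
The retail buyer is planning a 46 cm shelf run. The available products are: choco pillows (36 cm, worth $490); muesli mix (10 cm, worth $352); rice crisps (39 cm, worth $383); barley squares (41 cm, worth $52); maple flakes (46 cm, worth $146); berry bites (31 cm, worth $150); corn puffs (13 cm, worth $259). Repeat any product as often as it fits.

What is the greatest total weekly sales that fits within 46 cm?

Ranking by ratio (weekly sales/cm): muesli mix 35.20, corn puffs 19.92, choco pillows 13.61.
The ratio ordering already packs tightly: 4×muesli mix, 40 cm, 1408.
Nothing else within 46 cm beats 1408.

1408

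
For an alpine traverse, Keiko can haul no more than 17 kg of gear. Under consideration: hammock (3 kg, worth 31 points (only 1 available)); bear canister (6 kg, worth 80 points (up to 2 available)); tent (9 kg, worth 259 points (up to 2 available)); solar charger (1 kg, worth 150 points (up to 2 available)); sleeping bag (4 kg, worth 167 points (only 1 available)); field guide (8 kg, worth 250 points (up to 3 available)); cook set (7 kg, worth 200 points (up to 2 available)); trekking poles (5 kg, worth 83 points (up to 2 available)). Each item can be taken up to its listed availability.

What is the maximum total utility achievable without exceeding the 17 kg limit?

By utility per kg: solar charger 150.00, sleeping bag 41.75, field guide 31.25 lead.
Greedy by ratio would take hammock + 2×solar charger + sleeping bag + field guide: 17 kg used, total 748.
Replace hammock and sleeping bag with cook set: the trade gains 2 net, giving 750 at 17 kg.
Nothing else within 17 kg beats 750.

750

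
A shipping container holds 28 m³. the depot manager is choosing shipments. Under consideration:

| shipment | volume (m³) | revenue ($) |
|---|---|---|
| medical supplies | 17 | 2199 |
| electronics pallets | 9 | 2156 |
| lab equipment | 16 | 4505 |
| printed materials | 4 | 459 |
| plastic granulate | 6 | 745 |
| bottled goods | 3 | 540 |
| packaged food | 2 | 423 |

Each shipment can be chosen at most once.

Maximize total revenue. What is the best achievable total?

7201

Ranking by ratio (revenue/m³): lab equipment 281.56, electronics pallets 239.56, packaged food 211.50.
A density-first pass picks electronics pallets + lab equipment + packaged food — 7084 at 27 m³.
Dropping packaged food frees 2 m³; slotting in bottled goods (3 m³) lifts the total to 7201 at 28 m³.
No other feasible combination exceeds 7201.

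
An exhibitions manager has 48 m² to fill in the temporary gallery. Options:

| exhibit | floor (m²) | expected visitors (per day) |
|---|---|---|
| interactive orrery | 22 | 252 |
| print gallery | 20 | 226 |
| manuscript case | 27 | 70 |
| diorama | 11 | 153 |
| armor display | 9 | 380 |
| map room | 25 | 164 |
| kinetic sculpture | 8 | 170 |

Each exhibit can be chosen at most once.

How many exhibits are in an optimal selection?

4

The maximum expected visitors within 48 m² is 929.
print gallery + diorama + armor display + kinetic sculpture hits 929 at 48 m².
Any selection reaching 929 contains exactly 4 exhibits.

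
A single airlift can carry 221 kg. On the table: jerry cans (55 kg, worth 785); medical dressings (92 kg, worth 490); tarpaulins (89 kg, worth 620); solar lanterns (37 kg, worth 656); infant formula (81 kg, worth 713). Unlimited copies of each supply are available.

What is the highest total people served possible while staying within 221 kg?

3538

The ratio heuristic lands on 5×solar lanterns (3280) but leaves 36 kg idle.
Dropping 2×solar lanterns frees 74 kg; slotting in 2×jerry cans (110 kg) lifts the total to 3538 at 221 kg.
Nothing else within 221 kg beats 3538.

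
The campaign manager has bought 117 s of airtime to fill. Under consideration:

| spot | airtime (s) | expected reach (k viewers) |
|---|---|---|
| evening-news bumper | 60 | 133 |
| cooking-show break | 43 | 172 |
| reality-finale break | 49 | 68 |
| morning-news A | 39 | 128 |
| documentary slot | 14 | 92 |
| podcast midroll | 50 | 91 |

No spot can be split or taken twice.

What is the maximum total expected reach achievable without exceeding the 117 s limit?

397

A density-first pass picks cooking-show break + morning-news A + documentary slot — 392 at 96 s.
The 39 s tied up in morning-news A is better spent on evening-news bumper — total rises to 397 (117 s).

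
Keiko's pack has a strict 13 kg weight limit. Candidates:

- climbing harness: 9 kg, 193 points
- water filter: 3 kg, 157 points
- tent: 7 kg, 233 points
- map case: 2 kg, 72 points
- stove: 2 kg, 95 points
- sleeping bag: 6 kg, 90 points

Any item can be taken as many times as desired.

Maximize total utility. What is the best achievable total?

Ranking by ratio (utility/kg): water filter 52.33, stove 47.50, map case 36.00, tent 33.29.
Greedy by ratio would take 4×water filter: 12 kg used, total 628.
The 3 kg tied up in water filter is better spent on 2×stove — total rises to 661 (13 kg).

661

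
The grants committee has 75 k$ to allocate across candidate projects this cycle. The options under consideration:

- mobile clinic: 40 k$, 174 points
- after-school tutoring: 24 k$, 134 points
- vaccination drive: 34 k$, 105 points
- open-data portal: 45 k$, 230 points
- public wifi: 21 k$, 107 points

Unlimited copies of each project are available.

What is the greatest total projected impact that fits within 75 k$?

Best packing: 3×after-school tutoring — 72 k$, 402 total.
The spare 3 k$ is too small for any remaining project, and no exchange beats 402.

402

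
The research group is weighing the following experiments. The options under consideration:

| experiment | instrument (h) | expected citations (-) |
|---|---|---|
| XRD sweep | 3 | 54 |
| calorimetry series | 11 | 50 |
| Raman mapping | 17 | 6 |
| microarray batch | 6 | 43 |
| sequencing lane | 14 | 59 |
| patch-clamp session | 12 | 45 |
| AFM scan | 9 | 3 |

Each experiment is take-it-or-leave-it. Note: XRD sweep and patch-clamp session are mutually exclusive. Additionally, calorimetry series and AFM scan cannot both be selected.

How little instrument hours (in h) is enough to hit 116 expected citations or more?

20

Minimise h subject to total expected citations ≥ 116.
XRD sweep + calorimetry series + microarray batch reaches 147 using 20 h.
Any bundle with less than 20 h falls short of 116.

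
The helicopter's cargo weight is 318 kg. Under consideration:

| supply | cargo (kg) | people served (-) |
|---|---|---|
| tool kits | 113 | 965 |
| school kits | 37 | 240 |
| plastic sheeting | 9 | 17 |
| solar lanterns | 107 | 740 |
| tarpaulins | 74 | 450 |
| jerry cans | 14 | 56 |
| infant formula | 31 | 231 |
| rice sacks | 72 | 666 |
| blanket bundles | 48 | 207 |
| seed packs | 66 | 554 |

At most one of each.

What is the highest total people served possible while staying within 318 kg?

By people served per kg: rice sacks 9.25, tool kits 8.54, seed packs 8.39, infant formula 7.45 lead.
A density-first pass picks tool kits + plastic sheeting + jerry cans + infant formula + rice sacks + seed packs — 2489 at 305 kg.
The 31 kg tied up in infant formula is better spent on school kits — total rises to 2498 (311 kg).
No other feasible combination exceeds 2498.

2498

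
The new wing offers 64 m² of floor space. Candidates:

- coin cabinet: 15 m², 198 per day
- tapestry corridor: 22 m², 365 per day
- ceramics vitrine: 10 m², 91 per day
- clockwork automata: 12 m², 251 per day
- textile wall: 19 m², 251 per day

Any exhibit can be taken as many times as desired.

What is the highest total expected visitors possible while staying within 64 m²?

1255

Best packing: 5×clockwork automata — 60 m², 1255 total.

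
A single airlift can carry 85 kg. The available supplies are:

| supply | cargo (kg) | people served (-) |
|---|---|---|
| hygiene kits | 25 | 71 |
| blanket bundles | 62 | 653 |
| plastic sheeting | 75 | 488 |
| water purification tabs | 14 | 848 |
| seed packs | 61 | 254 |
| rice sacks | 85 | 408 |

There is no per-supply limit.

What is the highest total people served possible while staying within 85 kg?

Ranking by ratio (people served/kg): water purification tabs 60.57, blanket bundles 10.53, plastic sheeting 6.51.
Best packing: 6×water purification tabs — 84 kg, 5088 total.
Every other selection either busts 85 kg or fails to beat 5088.

5088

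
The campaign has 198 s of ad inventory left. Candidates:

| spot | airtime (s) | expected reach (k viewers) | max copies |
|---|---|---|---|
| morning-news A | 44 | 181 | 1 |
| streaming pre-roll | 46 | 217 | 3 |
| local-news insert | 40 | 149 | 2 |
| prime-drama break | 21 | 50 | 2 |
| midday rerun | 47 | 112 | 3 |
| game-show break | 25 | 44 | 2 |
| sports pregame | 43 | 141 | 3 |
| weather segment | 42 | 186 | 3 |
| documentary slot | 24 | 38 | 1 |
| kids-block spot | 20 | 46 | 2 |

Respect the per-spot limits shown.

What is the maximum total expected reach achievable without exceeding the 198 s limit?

Ranking by ratio (expected reach/s): streaming pre-roll 4.72, weather segment 4.43, morning-news A 4.11, local-news insert 3.73.
Greedy by ratio would take 3×streaming pre-roll + weather segment: 180 s used, total 837.
Dropping streaming pre-roll frees 46 s; slotting in prime-drama break + weather segment (63 s) lifts the total to 856 at 197 s.
No other feasible combination exceeds 856.

856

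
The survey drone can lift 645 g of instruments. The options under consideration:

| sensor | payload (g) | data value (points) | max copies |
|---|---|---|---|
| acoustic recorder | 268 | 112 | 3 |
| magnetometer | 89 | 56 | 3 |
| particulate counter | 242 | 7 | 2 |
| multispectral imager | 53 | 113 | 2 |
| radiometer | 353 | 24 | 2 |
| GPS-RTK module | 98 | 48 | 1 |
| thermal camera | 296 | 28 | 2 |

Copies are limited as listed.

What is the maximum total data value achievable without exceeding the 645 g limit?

506

Ranking by ratio (data value/g): multispectral imager 2.13, magnetometer 0.63, GPS-RTK module 0.49.
Filling by ratio: 3×magnetometer + 2×multispectral imager + GPS-RTK module for 442, with 174 g left unused.
Replace GPS-RTK module with acoustic recorder: the trade gains 64 net, giving 506 at 641 g.
Nothing else within 645 g beats 506.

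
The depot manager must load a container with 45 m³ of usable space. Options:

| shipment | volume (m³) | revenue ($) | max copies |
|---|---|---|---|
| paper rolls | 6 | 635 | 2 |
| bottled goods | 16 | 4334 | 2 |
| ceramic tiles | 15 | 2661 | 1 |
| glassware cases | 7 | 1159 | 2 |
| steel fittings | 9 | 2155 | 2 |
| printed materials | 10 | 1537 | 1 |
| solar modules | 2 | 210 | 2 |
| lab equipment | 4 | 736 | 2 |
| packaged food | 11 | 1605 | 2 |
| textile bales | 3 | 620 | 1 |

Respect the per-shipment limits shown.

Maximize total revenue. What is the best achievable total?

11559

Ranking by ratio (revenue/m³): bottled goods 270.88, steel fittings 239.44, textile bales 206.67.
Greedy by ratio would take 2×bottled goods + steel fittings + textile bales: 44 m³ used, total 11443.
Dropping textile bales frees 3 m³; slotting in lab equipment (4 m³) lifts the total to 11559 at 45 m³.
Every other selection either busts 45 m³ or exceeds an availability limit or fails to beat 11559.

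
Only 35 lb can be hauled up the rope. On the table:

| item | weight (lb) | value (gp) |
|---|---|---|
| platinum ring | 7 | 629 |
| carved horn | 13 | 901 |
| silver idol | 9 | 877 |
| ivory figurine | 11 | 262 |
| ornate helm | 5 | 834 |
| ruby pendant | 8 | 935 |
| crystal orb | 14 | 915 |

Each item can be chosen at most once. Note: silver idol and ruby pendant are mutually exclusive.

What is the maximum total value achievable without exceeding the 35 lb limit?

3313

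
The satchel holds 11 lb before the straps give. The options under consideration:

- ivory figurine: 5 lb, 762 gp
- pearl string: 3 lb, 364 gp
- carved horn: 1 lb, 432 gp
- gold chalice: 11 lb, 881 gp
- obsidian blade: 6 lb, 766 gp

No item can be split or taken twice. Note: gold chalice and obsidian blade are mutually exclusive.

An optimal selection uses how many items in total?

The maximum value within 11 lb is 1562.
pearl string + carved horn + obsidian blade hits 1562 at 10 lb.
Every optimal selection uses 3 items.

3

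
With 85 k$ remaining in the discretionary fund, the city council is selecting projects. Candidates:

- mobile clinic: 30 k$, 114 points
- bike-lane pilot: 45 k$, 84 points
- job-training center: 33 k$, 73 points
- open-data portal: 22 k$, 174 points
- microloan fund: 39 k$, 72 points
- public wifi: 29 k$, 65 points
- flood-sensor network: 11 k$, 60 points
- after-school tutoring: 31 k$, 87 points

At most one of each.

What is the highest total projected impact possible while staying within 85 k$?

By projected impact per k$: open-data portal 7.91, flood-sensor network 5.45, mobile clinic 3.80 lead.
Greedy by ratio would take mobile clinic + open-data portal + flood-sensor network: 63 k$ used, total 348.
Dropping flood-sensor network frees 11 k$; slotting in after-school tutoring (31 k$) lifts the total to 375 at 83 k$.
The closest alternative, mobile clinic + job-training center + open-data portal, reaches only 361.

375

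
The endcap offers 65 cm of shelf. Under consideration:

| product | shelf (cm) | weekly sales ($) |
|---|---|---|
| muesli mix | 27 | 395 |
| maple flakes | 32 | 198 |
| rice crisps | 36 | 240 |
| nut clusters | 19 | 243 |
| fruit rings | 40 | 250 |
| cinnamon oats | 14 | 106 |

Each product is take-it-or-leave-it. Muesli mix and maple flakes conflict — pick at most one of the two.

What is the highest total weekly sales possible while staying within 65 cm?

744

The ratio ordering already packs tightly: muesli mix + nut clusters + cinnamon oats, 60 cm, 744.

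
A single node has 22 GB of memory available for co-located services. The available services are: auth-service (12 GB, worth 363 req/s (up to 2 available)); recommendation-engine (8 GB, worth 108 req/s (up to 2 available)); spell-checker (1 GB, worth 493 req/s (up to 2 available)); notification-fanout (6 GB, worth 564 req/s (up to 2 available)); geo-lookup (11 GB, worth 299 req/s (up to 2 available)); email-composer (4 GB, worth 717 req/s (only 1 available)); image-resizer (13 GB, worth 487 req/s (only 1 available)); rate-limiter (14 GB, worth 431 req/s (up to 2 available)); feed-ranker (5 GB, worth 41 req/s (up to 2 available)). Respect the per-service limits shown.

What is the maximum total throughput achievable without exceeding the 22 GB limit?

Taking 2×spell-checker + 2×notification-fanout + email-composer: 18 GB used, 2831 in throughput.
The spare 4 GB is too small for any remaining service, and no exchange beats 2831.

2831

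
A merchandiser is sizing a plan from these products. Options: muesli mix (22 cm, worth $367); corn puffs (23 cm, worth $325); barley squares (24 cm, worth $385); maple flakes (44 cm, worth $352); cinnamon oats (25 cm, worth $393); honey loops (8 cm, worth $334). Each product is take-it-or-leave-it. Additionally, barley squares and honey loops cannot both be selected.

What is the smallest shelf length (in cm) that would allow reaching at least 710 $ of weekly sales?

Minimise cm subject to total weekly sales ≥ 710.
cinnamon oats + honey loops: 727 weekly sales at 33 cm.
Below 33 cm the best achievable stays under 710.

33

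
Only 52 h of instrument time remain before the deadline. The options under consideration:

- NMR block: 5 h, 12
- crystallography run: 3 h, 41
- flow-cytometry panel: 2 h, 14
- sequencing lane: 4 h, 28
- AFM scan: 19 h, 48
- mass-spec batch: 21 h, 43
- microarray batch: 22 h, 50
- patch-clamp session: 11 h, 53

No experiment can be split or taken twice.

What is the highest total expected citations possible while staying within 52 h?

198

Greedy by ratio would take NMR block + crystallography run + flow-cytometry panel + sequencing lane + AFM scan + patch-clamp session: 44 h used, total 196.
Dropping AFM scan frees 19 h; slotting in microarray batch (22 h) lifts the total to 198 at 47 h.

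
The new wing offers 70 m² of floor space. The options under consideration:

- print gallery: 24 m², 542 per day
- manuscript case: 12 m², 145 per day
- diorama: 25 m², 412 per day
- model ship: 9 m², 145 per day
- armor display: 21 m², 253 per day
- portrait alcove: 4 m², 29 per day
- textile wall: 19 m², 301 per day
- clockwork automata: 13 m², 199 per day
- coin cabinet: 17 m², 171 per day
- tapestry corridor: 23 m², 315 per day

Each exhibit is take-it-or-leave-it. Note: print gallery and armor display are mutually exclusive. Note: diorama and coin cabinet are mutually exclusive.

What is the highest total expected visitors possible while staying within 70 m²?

1255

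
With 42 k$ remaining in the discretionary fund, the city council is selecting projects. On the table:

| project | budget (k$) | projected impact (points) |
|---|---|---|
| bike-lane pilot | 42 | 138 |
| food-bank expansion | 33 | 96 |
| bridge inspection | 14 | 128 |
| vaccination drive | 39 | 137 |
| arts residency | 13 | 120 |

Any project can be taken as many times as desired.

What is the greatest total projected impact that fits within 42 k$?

Taking the top-ratio projects first gives 3×arts residency for 360 (39 k$).
Replace 3×arts residency with 3×bridge inspection: the trade gains 24 net, giving 384 at 42 k$.
Nothing else within 42 k$ beats 384.

384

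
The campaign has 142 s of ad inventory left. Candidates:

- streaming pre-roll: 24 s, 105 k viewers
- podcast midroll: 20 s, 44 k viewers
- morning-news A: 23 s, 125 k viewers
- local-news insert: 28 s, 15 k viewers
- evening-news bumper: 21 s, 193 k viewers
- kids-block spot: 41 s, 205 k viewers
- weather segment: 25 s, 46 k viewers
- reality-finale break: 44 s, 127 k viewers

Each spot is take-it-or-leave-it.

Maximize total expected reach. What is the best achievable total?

674

By expected reach per s: evening-news bumper 9.19, morning-news A 5.43, kids-block spot 5.00, streaming pre-roll 4.38 lead.
A density-first pass picks streaming pre-roll + podcast midroll + morning-news A + evening-news bumper + kids-block spot — 672 at 129 s.
Dropping podcast midroll frees 20 s; slotting in weather segment (25 s) lifts the total to 674 at 134 s.
That's the maximum — no swap from here does better than 674.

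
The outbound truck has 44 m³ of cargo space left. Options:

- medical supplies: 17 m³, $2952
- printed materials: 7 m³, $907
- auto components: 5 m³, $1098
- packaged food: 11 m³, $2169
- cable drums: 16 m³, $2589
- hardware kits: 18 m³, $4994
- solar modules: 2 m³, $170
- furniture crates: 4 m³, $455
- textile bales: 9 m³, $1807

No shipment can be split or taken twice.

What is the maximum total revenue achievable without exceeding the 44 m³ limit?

10068

The ratio ordering already packs tightly: auto components + packaged food + hardware kits + textile bales, 43 m³, 10068.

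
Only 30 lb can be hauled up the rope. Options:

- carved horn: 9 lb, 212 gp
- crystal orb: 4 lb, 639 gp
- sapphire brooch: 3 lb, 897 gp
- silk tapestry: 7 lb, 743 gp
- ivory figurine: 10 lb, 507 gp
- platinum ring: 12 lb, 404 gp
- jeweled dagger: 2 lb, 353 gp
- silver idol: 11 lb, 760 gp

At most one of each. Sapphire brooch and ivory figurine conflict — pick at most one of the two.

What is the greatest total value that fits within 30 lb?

The ratio ordering already packs tightly: crystal orb + sapphire brooch + silk tapestry + jeweled dagger + silver idol, 27 lb, 3392.
Runner-up crystal orb + sapphire brooch + silk tapestry + silver idol tops out at 3039.

3392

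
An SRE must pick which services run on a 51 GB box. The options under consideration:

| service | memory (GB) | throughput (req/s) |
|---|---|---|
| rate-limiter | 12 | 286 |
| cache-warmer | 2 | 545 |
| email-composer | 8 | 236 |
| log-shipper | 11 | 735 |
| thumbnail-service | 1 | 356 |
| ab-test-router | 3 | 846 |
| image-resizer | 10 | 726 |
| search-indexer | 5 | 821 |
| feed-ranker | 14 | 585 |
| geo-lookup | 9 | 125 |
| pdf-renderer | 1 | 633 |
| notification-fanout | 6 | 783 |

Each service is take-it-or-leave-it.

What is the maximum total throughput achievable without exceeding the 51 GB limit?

5731

Filling by ratio: cache-warmer + email-composer + log-shipper + thumbnail-service + ab-test-router + image-resizer + search-indexer + pdf-renderer + notification-fanout for 5681, with 4 GB left unused.
The 8 GB tied up in email-composer is better spent on rate-limiter — total rises to 5731 (51 GB).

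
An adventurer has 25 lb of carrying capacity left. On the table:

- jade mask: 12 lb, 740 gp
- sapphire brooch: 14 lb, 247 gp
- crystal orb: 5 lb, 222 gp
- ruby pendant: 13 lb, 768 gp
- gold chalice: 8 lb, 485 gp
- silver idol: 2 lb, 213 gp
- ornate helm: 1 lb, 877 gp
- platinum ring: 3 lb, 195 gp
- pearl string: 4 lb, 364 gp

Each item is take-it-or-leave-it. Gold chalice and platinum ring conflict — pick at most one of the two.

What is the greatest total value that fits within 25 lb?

2466

Taking the top-ratio items first gives jade mask + silver idol + ornate helm + platinum ring + pearl string for 2389 (22 lb).
The 5 lb tied up in silver idol and platinum ring is better spent on gold chalice — total rises to 2466 (25 lb).
That's the maximum — no feasible swap from here does better than 2466.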